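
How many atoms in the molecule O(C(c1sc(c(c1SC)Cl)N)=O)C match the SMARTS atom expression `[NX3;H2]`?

The query [NX3;H2] means: aliphatic N with 3 total connections, two of them H — an -NH2 nitrogen (amine or amide).
Check the 13 heavy atoms by environment: 1× s (aromatic, H0, X2) → no; 4× c (aromatic, H0, X3) → no; 1× S (H0, X2) → no; 2× C (H3, X4) → no; 1× C (H0, X3) → no; 1× O (H0, X1) → no; 1× O (H0, X2) → no; 1× N (H2, X3) → match; 1× Cl (H0, X1) → no.
That gives 1 matching atom.

1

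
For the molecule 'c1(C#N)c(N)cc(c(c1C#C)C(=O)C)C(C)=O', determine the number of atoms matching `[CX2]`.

3

Check the 17 heavy atoms by environment: 6× c (aromatic, X3) → no; 2× C (X3) → no; 2× O (X1) → no; 2× C (X4) → no; 3× C (X2) → match; 1× N (X1) → no; 1× N (X3) → no.
That gives 3 matching atoms.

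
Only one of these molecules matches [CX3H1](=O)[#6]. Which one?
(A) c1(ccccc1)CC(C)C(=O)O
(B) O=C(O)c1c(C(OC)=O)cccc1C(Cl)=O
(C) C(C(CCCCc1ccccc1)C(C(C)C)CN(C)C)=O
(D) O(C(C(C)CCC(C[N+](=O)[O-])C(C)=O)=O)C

[CX3H1](=O)[#6] describes an sp2 carbon with one H, double-bonded to O and single-bonded to carbon (an aldehyde).
(A) has a carboxylic acid group (-C(=O)OH) but the carbonyl carbon has H0 and is bonded to O, not H1.
(B) has a methyl-ester group (-C(=O)OCH3) but the carbonyl carbon has H0, not H1.
(C) contains an aldehyde (-CHO), which satisfies every atom and bond constraint.
(D) has an acetyl/ketone group (-C(=O)CH3) but the carbonyl carbon has H0 (two carbon neighbours), not H1.
So the answer is (C).

C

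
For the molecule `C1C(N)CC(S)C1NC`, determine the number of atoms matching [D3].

3

The query [D3] means: atom with exactly three heavy-atom neighbours.
Check the 9 heavy atoms by environment: 3× C (D3) → match; 2× C (D2) → no; 1× N (D2) → no; 1× C (D1) → no; 1× N (D1) → no; 1× S (D1) → no.
That gives 3 matching atoms.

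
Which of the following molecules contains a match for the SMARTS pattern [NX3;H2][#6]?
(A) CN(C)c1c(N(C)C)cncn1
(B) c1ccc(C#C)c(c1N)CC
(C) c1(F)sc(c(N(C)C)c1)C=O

B

[NX3;H2][#6] describes a trivalent nitrogen with two H attached to carbon (a primary amine).
(A) has a dimethylamino group (-N(CH3)2) but the nitrogen has H0, not H2.
(B) contains a primary amino group (-NH2), which satisfies every atom and bond constraint.
(C) has a dimethylamino group (-N(CH3)2) but the nitrogen has H0, not H2.
So the answer is (B).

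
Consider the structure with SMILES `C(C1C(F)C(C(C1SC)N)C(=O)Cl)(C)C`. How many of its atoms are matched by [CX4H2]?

0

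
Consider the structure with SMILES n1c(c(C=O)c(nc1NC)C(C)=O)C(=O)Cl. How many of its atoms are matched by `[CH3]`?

2

The query [CH3] means: aliphatic carbon with exactly three hydrogens.
Check the 16 heavy atoms by environment: 2× n (aromatic, H0) → no; 4× c (aromatic, H0) → no; 1× N (H1) → no; 2× C (H3) → match; 1× C (H1) → no; 3× O (H0) → no; 2× C (H0) → no; 1× Cl (H0) → no.
That gives 2 matching atoms.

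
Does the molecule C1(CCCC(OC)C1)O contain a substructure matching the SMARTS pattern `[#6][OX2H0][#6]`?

Yes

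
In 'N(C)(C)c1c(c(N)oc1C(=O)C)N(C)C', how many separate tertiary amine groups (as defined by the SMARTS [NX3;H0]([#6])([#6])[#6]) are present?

2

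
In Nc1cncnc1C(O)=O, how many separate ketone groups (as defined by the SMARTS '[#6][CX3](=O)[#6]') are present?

0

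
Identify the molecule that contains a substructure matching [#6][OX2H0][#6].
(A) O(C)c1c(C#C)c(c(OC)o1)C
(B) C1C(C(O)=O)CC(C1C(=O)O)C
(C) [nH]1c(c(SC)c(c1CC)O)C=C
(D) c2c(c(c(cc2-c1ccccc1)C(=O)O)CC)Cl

A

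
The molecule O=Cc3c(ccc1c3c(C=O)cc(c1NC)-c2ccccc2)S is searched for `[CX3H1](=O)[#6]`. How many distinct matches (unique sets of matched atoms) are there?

[CX3H1](=O)[#6] is the SMARTS for an aldehyde: an sp2 carbon with one H, double-bonded to O and single-bonded to carbon.
The molecule carries 2 separate instances of an aldehyde (-CHO) meeting every constraint; each maps to a distinct set of atoms, giving 2 matches.

2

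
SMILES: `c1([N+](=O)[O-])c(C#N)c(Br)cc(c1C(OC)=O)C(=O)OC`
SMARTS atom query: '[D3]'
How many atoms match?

The query [D3] means: atom with exactly three heavy-atom neighbours.
Check the 20 heavy atoms by environment: 5× c (aromatic, D3) → match; 1× c (aromatic, D2) → no; 2× C (D3) → match; 3× O (D1) → no; 2× O (D2) → no; 2× C (D1) → no; 1× N (charge +1, D3) → match; 1× O (charge -1, D1) → no; 1× Br (D1) → no; 1× C (D2) → no; 1× N (D1) → no.
Summing the matching environments: 5 + 2 + 1 = 8 matching atoms.

8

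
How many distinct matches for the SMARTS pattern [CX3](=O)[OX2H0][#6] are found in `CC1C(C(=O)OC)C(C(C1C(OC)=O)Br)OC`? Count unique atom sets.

2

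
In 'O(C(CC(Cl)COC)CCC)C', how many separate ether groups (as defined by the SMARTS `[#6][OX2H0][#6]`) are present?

[#6][OX2H0][#6] is the SMARTS for an ether: an aliphatic oxygen bridging two carbons with no H on the oxygen.
The molecule carries 2 separate instances of a methoxy ether (-OCH3) meeting every constraint; each maps to a distinct set of atoms, giving 2 matches.

2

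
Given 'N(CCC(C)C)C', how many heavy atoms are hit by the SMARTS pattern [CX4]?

6

The query [CX4] means: C with X4: aliphatic carbon with exactly 4 total connections (bonds + H).
Check the 7 heavy atoms by environment: 6× C (X4) → match; 1× N (X3) → no.
That gives 6 matching atoms.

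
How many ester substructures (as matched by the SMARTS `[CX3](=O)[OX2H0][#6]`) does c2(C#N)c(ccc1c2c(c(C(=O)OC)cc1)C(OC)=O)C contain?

[CX3](=O)[OX2H0][#6] is the SMARTS for an ester: a carbonyl carbon bonded to an oxygen that is itself bonded to carbon (no H on that O).
The molecule carries 2 separate instances of a methyl-ester group (-C(=O)OCH3) meeting every constraint; each maps to a distinct set of atoms, giving 2 matches.

2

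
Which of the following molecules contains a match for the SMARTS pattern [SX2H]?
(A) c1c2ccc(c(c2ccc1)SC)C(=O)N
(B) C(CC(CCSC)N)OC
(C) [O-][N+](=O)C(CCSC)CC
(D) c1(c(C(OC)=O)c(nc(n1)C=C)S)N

D

[SX2H] describes an aliphatic sulfur with two connections, one being H (a thiol).
(A) has a methylthio ether (-SCH3) but the sulfur has H0 (bonded to two carbons), not H1.
(B) has a methylthio ether (-SCH3) but the sulfur has H0 (bonded to two carbons), not H1.
(C) has a methylthio ether (-SCH3) but the sulfur has H0 (bonded to two carbons), not H1.
(D) contains a thiol (-SH), which satisfies every atom and bond constraint.
So the answer is (D).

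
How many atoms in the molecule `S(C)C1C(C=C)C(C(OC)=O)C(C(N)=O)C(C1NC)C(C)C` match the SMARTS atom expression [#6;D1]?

6

The query [#6;D1] means: carbon bonded to exactly one heavy atom.
Check the 22 heavy atoms by environment: 9× C (D3) → no; 2× O (D1) → no; 1× O (D2) → no; 6× C (D1) → match; 1× C (D2) → no; 1× S (D2) → no; 1× N (D1) → no; 1× N (D2) → no.
That gives 6 matching atoms.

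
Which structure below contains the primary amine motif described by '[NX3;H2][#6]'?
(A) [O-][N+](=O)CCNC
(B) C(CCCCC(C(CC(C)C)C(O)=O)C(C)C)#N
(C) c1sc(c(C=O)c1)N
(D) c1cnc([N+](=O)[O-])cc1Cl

C

[NX3;H2][#6] describes a trivalent nitrogen with two H attached to carbon (a primary amine).
(A) has an N-methylamino group (-NHCH3) but the nitrogen bears two carbons and only one H (H1), not H2.
(B) has a nitrile (-C#N) but the nitrogen is NX1 (triple-bonded), not NX3 with two H.
(C) contains a primary amino group (-NH2), which satisfies every atom and bond constraint.
(D) has a nitro group (-[N+](=O)[O-]) but the nitrogen is [N+] with no H, not NX3H2.
So the answer is (C).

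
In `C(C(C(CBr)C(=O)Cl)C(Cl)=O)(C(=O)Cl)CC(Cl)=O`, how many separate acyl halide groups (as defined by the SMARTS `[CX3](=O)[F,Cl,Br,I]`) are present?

4

[CX3](=O)[F,Cl,Br,I] is the SMARTS for an acyl halide: a carbonyl carbon bonded to a halogen.
The molecule carries 4 separate instances of an acyl chloride (-C(=O)Cl) meeting every constraint; each maps to a distinct set of atoms, giving 4 matches.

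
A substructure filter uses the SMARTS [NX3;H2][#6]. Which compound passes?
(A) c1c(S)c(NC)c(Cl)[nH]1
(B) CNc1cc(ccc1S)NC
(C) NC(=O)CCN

[NX3;H2][#6] describes a trivalent nitrogen with two H attached to carbon (a primary amine).
(A) has an N-methylamino group (-NHCH3) but the nitrogen bears two carbons and only one H (H1), not H2.
(B) has an N-methylamino group (-NHCH3) but the nitrogen bears two carbons and only one H (H1), not H2.
(C) contains a primary amino group (-NH2), which satisfies every atom and bond constraint.
So the answer is (C).

C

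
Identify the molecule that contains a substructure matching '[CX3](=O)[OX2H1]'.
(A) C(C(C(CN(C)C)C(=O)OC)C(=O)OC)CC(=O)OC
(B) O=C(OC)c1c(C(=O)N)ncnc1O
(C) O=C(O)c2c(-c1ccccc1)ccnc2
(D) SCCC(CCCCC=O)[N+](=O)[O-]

[CX3](=O)[OX2H1] describes an sp2 carbon double-bonded to O and single-bonded to an -OH oxygen (a carboxylic acid).
(A) has a methyl-ester group (-C(=O)OCH3) but the singly-bonded O has no H (OX2H0, not OX2H1).
(B) has a methyl-ester group (-C(=O)OCH3) but the singly-bonded O has no H (OX2H0, not OX2H1).
(C) contains a carboxylic acid group (-C(=O)OH), which satisfies every atom and bond constraint.
(D) has an aldehyde (-CHO) but there is no singly-bonded oxygen on the carbonyl carbon.
So the answer is (C).

C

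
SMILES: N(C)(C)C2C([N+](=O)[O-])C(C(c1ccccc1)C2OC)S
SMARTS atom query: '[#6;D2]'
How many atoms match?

5

Check the 20 heavy atoms by environment: 5× C (D3) → no; 1× S (D1) → no; 1× c (aromatic, D3) → no; 5× c (aromatic, D2) → match; 1× O (D2) → no; 3× C (D1) → no; 1× N (charge +1, D3) → no; 1× O (charge -1, D1) → no; 1× O (D1) → no; 1× N (D3) → no.
That gives 5 matching atoms.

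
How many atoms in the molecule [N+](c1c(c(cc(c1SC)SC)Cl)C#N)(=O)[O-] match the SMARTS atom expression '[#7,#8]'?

The query [#7,#8] means: nitrogen or oxygen (comma = OR).
Check the 16 heavy atoms by environment: 6× c (aromatic) → no; 2× S → no; 3× C → no; 1× N → match; 1× Cl → no; 1× N (charge +1) → match; 1× O (charge -1) → match; 1× O → match.
Summing the matching environments: 1 + 1 + 1 + 1 = 4 matching atoms.

4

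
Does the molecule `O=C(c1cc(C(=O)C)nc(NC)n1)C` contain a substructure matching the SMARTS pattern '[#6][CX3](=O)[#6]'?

Yes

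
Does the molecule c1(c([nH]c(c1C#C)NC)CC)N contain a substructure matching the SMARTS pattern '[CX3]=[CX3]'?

No

The pattern [CX3]=[CX3] describes a non-aromatic C=C double bond between two sp2 carbons — an alkene.
The closest candidate here is an ethynyl group (-C#CH), but the C-C bond is a triple bond, not a double bond. No other fragment satisfies the full query, so there is no match.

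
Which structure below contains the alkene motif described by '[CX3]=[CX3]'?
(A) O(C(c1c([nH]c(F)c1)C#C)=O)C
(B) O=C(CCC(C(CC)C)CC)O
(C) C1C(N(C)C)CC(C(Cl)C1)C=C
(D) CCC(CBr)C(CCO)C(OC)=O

C

[CX3]=[CX3] describes a non-aromatic C=C double bond between two sp2 carbons (an alkene).
(A) has an ethynyl group (-C#CH) but the C-C bond is a triple bond, not a double bond.
(B) has an ethyl group (-CH2CH3) but its C-C bond is a single bond between CX4 carbons, not CX3=CX3.
(C) contains a vinyl group (-CH=CH2), which satisfies every atom and bond constraint.
(D) has an ethyl group (-CH2CH3) but its C-C bond is a single bond between CX4 carbons, not CX3=CX3.
So the answer is (C).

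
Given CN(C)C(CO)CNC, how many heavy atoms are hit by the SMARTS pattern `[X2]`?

1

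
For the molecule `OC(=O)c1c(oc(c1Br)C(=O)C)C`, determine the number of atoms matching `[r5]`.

Check the 13 heavy atoms by environment: 1× o (aromatic, in 5-ring) → match; 4× c (aromatic, in 5-ring) → match; 4× C (acyclic) → no; 1× Br (acyclic) → no; 3× O (acyclic) → no.
Summing the matching environments: 1 + 4 = 5 matching atoms.

5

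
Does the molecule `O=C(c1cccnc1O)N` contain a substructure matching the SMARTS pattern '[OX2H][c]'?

Yes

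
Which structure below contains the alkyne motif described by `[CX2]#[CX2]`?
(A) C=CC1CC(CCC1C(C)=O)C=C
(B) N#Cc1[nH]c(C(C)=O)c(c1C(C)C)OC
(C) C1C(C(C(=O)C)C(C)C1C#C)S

[CX2]#[CX2] describes a carbon-carbon triple bond (an alkyne).
(A) has a vinyl group (-CH=CH2) but the C=C is a double bond; both carbons are CX3, not CX2.
(B) has a nitrile (-C#N) but the triple bond is C#N, not C#C.
(C) contains an ethynyl group (-C#CH), which satisfies every atom and bond constraint.
So the answer is (C).

C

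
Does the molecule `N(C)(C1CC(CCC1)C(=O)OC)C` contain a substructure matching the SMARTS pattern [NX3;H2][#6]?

The pattern [NX3;H2][#6] describes a trivalent nitrogen with two H attached to carbon — a primary amine.
The closest candidate here is a dimethylamino group (-N(CH3)2), but the nitrogen has H0, not H2. No other fragment satisfies the full query, so there is no match.

No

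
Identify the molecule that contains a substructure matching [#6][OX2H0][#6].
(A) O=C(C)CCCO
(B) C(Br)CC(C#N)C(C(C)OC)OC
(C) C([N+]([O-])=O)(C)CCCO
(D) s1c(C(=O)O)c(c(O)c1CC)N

B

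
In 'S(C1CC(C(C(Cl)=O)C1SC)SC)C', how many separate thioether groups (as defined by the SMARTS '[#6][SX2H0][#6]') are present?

[#6][SX2H0][#6] is the SMARTS for a thioether: an aliphatic sulfur bridging two carbons with no H on the sulfur.
The molecule carries 3 separate instances of a methylthio ether (-SCH3) meeting every constraint; each maps to a distinct set of atoms, giving 3 matches.

3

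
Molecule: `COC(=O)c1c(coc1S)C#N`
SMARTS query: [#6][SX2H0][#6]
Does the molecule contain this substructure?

No

The pattern [#6][SX2H0][#6] describes an aliphatic sulfur bridging two carbons with no H on the sulfur — a thioether.
The closest candidate here is a thiol (-SH), but the sulfur has H1, not H0 bridging two carbons. No other fragment satisfies the full query, so there is no match.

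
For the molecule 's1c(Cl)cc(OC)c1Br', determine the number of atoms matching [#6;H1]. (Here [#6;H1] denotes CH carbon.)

1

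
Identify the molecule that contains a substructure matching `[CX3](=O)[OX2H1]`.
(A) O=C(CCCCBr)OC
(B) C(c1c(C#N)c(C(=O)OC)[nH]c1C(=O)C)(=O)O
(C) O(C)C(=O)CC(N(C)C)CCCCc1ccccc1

B

[CX3](=O)[OX2H1] describes an sp2 carbon double-bonded to O and single-bonded to an -OH oxygen (a carboxylic acid).
(A) has a methyl-ester group (-C(=O)OCH3) but the singly-bonded O has no H (OX2H0, not OX2H1).
(B) contains a carboxylic acid group (-C(=O)OH), which satisfies every atom and bond constraint.
(C) has a methyl-ester group (-C(=O)OCH3) but the singly-bonded O has no H (OX2H0, not OX2H1).
So the answer is (B).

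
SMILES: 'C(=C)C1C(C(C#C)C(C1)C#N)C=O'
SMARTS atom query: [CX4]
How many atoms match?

5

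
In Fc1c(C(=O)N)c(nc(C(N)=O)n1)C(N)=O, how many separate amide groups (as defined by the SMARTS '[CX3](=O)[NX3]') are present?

[CX3](=O)[NX3] is the SMARTS for an amide: a carbonyl carbon bonded to a trivalent nitrogen.
The molecule carries 3 separate instances of a primary amide (-C(=O)NH2) meeting every constraint; each maps to a distinct set of atoms, giving 3 matches.

3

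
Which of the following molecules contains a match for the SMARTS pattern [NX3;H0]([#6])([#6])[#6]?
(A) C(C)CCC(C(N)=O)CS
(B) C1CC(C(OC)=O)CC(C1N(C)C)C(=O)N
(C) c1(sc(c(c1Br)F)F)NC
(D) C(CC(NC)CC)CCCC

B

[NX3;H0]([#6])([#6])[#6] describes a trivalent nitrogen with no H, bonded to three carbons (a tertiary amine).
(A) has a primary amide (-C(=O)NH2) but the amide nitrogen has H2 and only one carbon neighbour.
(B) contains a dimethylamino group (-N(CH3)2), which satisfies every atom and bond constraint.
(C) has an N-methylamino group (-NHCH3) but the nitrogen still has one H (H1), not H0.
(D) has an N-methylamino group (-NHCH3) but the nitrogen still has one H (H1), not H0.
So the answer is (B).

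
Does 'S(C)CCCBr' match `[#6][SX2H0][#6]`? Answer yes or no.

The pattern [#6][SX2H0][#6] describes an aliphatic sulfur bridging two carbons with no H on the sulfur — a thioether.
The molecule carries a methylthio ether (-SCH3), whose atoms satisfy every constraint of the query, so the pattern matches.

Yes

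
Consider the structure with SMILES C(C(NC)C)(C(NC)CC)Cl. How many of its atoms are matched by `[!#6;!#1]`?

3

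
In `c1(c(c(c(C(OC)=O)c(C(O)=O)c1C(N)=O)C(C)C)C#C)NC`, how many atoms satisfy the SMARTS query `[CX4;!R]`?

5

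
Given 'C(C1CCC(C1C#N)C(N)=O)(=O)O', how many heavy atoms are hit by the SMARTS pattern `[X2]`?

Check the 13 heavy atoms by environment: 5× C (X4) → no; 2× C (X3) → no; 2× O (X1) → no; 1× N (X3) → no; 1× C (X2) → match; 1× N (X1) → no; 1× O (X2) → match.
Summing the matching environments: 1 + 1 = 2 matching atoms.

2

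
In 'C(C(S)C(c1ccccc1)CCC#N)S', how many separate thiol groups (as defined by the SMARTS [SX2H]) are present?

2

[SX2H] is the SMARTS for a thiol: an aliphatic sulfur with two connections, one being H.
The molecule carries 2 separate instances of a thiol (-SH) meeting every constraint; each maps to a distinct set of atoms, giving 2 matches.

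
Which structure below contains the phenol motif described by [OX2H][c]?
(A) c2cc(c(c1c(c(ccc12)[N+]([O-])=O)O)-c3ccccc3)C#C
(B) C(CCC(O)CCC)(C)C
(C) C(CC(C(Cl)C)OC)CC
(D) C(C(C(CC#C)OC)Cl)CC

A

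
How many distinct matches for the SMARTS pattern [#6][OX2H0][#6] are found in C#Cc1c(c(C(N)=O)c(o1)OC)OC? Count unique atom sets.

2

[#6][OX2H0][#6] is the SMARTS for an ether: an aliphatic oxygen bridging two carbons with no H on the oxygen.
The molecule carries 2 separate instances of a methoxy ether (-OCH3) meeting every constraint; each maps to a distinct set of atoms, giving 2 matches.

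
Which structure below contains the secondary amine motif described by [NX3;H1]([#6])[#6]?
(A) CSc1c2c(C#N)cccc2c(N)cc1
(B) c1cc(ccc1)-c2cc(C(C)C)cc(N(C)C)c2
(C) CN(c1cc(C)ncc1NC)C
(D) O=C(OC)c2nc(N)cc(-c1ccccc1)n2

C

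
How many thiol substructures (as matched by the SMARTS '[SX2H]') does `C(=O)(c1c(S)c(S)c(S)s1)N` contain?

[SX2H] is the SMARTS for a thiol: an aliphatic sulfur with two connections, one being H.
The molecule carries 3 separate instances of a thiol (-SH) meeting every constraint; each maps to a distinct set of atoms, giving 3 matches.

3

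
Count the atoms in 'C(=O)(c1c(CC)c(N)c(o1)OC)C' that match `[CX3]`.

1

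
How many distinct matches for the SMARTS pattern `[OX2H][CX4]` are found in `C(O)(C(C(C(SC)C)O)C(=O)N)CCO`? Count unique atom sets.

3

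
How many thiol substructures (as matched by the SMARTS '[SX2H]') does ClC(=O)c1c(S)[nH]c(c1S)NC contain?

2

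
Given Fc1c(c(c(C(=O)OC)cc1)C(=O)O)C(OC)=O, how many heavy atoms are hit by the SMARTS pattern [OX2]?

3

The query [OX2] means: aliphatic oxygen with two total connections — ether, hydroxyl, or ester single-bond O.
Check the 18 heavy atoms by environment: 6× c (aromatic, X3) → no; 3× C (X3) → no; 3× O (X1) → no; 3× O (X2) → match; 2× C (X4) → no; 1× F (X1) → no.
That gives 3 matching atoms.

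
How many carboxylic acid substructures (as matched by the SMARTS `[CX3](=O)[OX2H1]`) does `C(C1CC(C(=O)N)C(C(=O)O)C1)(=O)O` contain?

2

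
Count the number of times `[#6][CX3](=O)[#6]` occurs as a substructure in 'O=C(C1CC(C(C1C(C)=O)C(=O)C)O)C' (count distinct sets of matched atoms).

3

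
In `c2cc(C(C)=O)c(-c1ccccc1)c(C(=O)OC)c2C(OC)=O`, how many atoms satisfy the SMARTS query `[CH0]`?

Check the 23 heavy atoms by environment: 5× c (aromatic, H0) → no; 7× c (aromatic, H1) → no; 3× C (H0) → match; 5× O (H0) → no; 3× C (H3) → no.
That gives 3 matching atoms.

3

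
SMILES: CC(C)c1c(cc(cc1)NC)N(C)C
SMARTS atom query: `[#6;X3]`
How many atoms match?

The query [#6;X3] means: any carbon (aromatic or not) with three total connections.
Check the 14 heavy atoms by environment: 6× c (aromatic, X3) → match; 2× N (X3) → no; 6× C (X4) → no.
That gives 6 matching atoms.

6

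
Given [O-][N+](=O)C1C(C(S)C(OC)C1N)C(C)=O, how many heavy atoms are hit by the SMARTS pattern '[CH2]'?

0

Check the 15 heavy atoms by environment: 5× C (H1) → no; 1× N (H2) → no; 3× O (H0) → no; 2× C (H3) → no; 1× N (charge +1, H0) → no; 1× O (charge -1, H0) → no; 1× S (H1) → no; 1× C (H0) → no.
No environment satisfies the query, so 0 matching atoms.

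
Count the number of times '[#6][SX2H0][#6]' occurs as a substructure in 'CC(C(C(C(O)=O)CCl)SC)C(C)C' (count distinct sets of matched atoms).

1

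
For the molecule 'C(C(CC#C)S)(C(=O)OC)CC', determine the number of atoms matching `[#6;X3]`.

1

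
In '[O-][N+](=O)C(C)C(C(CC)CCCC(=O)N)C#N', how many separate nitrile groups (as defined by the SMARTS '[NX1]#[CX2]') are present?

1

[NX1]#[CX2] is the SMARTS for a nitrile: a nitrogen triple-bonded to a two-connected carbon.
Exactly one fragment in the molecule meets all constraints, giving 1 match.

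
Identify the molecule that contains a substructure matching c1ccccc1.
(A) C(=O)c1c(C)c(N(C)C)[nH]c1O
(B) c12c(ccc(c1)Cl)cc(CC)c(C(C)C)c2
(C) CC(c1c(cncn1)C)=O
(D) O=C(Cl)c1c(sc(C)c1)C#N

B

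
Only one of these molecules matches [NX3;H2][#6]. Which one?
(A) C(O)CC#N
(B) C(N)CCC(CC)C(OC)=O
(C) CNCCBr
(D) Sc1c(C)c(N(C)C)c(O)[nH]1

B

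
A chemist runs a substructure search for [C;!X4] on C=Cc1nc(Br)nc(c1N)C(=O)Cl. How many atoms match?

3

The query [C;!X4] means: aliphatic carbon that does not have four total connections.
Check the 13 heavy atoms by environment: 2× n (aromatic, X2) → no; 4× c (aromatic, X3) → no; 3× C (X3) → match; 1× O (X1) → no; 1× Cl (X1) → no; 1× Br (X1) → no; 1× N (X3) → no.
That gives 3 matching atoms.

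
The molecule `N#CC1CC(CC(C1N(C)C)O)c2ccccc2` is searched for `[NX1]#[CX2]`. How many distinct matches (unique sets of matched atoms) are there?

1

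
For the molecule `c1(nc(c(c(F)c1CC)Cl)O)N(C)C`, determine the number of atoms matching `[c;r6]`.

5

The query [c;r6] means: aromatic carbon that belongs to a six-membered ring.
Check the 14 heavy atoms by environment: 1× n (aromatic, in 6-ring) → no; 5× c (aromatic, in 6-ring) → match; 1× F (acyclic) → no; 1× N (acyclic) → no; 4× C (acyclic) → no; 1× Cl (acyclic) → no; 1× O (acyclic) → no.
That gives 5 matching atoms.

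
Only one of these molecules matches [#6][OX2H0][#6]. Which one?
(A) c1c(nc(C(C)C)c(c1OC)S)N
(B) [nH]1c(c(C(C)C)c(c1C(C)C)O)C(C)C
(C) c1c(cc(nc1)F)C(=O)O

A

[#6][OX2H0][#6] describes an aliphatic oxygen bridging two carbons with no H on the oxygen (an ether).
(A) contains a methoxy ether (-OCH3), which satisfies every atom and bond constraint.
(B) has a hydroxyl group (-OH) but the oxygen has H1, not H0 bridging two carbons.
(C) has a carboxylic acid group (-C(=O)OH) but the -OH oxygen has H1; the =O is OX1, not OX2.
So the answer is (A).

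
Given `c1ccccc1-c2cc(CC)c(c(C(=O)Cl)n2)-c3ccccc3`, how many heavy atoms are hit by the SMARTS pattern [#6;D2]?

The query [#6;D2] means: any carbon bonded to exactly two heavy atoms.
Check the 23 heavy atoms by environment: 1× n (aromatic, D2) → no; 6× c (aromatic, D3) → no; 11× c (aromatic, D2) → match; 1× C (D2) → match; 1× C (D1) → no; 1× C (D3) → no; 1× O (D1) → no; 1× Cl (D1) → no.
Summing the matching environments: 11 + 1 = 12 matching atoms.

12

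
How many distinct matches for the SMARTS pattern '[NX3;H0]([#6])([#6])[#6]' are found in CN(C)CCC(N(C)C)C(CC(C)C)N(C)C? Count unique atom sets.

[NX3;H0]([#6])([#6])[#6] is the SMARTS for a tertiary amine: a trivalent nitrogen with no H, bonded to three carbons.
The molecule carries 3 separate instances of a dimethylamino group (-N(CH3)2) meeting every constraint; each maps to a distinct set of atoms, giving 3 matches.

3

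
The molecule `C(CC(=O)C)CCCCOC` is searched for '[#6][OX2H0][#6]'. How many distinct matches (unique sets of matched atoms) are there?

[#6][OX2H0][#6] is the SMARTS for an ether: an aliphatic oxygen bridging two carbons with no H on the oxygen.
Exactly one fragment in the molecule meets all constraints, giving 1 match.

1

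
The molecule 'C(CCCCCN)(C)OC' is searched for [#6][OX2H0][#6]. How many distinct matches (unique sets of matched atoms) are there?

1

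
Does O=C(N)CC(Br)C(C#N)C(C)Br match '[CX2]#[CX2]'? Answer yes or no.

The pattern [CX2]#[CX2] describes a carbon-carbon triple bond — an alkyne.
The closest candidate here is a nitrile (-C#N), but the triple bond is C#N, not C#C. No other fragment satisfies the full query, so there is no match.

No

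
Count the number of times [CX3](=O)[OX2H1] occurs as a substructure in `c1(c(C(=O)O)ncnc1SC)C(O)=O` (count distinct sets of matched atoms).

2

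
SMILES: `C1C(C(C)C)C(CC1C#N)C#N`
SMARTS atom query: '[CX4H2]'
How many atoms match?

2

The query [CX4H2] means: sp3 carbon (X4) with exactly two hydrogens.
Check the 12 heavy atoms by environment: 4× C (H1, X4) → no; 2× C (H2, X4) → match; 2× C (H0, X2) → no; 2× N (H0, X1) → no; 2× C (H3, X4) → no.
That gives 2 matching atoms.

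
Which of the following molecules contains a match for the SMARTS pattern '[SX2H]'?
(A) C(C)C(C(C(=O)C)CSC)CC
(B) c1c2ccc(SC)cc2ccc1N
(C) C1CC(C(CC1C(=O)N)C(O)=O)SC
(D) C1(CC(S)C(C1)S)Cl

D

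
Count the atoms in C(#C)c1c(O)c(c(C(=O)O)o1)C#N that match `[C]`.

The query [C] means: uppercase C matches aliphatic (non-aromatic) carbon only.
Check the 13 heavy atoms by environment: 1× o (aromatic) → no; 4× c (aromatic) → no; 4× C → match; 1× N → no; 3× O → no.
That gives 4 matching atoms.

4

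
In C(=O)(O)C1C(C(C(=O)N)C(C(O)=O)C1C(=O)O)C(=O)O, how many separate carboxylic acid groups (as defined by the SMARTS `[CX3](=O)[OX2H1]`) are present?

4

[CX3](=O)[OX2H1] is the SMARTS for a carboxylic acid: an sp2 carbon double-bonded to O and single-bonded to an -OH oxygen.
The molecule carries 4 separate instances of a carboxylic acid group (-C(=O)OH) meeting every constraint; each maps to a distinct set of atoms, giving 4 matches.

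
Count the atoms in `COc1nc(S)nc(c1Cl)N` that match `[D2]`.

The query [D2] means: atom with exactly two heavy-atom neighbours.
Check the 11 heavy atoms by environment: 2× n (aromatic, D2) → match; 4× c (aromatic, D3) → no; 1× N (D1) → no; 1× S (D1) → no; 1× O (D2) → match; 1× C (D1) → no; 1× Cl (D1) → no.
Summing the matching environments: 2 + 1 = 3 matching atoms.

3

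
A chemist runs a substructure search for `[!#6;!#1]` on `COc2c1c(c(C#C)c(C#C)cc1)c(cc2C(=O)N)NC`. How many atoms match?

4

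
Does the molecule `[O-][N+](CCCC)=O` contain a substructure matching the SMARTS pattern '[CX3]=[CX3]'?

The pattern [CX3]=[CX3] describes a non-aromatic C=C double bond between two sp2 carbons — an alkene.
The closest candidate here is an ethyl group (-CH2CH3), but its C-C bond is a single bond between CX4 carbons, not CX3=CX3. No other fragment satisfies the full query, so there is no match.

No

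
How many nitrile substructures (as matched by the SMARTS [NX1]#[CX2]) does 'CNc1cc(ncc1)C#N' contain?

1

[NX1]#[CX2] is the SMARTS for a nitrile: a nitrogen triple-bonded to a two-connected carbon.
Exactly one fragment in the molecule meets all constraints, giving 1 match.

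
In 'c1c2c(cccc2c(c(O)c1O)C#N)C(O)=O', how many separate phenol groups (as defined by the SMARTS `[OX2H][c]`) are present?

2

[OX2H][c] is the SMARTS for a phenol: a hydroxyl oxygen attached to an aromatic carbon.
The molecule carries 2 separate instances of a hydroxyl group (-OH) meeting every constraint; each maps to a distinct set of atoms, giving 2 matches.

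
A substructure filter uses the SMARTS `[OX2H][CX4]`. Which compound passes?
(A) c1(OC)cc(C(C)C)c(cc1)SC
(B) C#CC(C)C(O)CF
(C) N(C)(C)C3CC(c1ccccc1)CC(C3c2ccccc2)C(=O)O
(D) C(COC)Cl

B

[OX2H][CX4] describes a hydroxyl oxygen bound to an sp3 (X4) carbon (an aliphatic alcohol).
(A) has a methoxy ether (-OCH3) but the oxygen has H0 (ether), not H1.
(B) contains a hydroxyl group (-OH), which satisfies every atom and bond constraint.
(C) has a carboxylic acid group (-C(=O)OH) but the -OH is on a CX3 carbonyl carbon, not a CX4 carbon.
(D) has a methoxy ether (-OCH3) but the oxygen has H0 (ether), not H1.
So the answer is (B).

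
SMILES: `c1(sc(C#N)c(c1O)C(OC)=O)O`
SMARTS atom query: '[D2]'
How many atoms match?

3

Check the 13 heavy atoms by environment: 1× s (aromatic, D2) → match; 4× c (aromatic, D3) → no; 1× C (D2) → match; 1× N (D1) → no; 3× O (D1) → no; 1× C (D3) → no; 1× O (D2) → match; 1× C (D1) → no.
Summing the matching environments: 1 + 1 + 1 = 3 matching atoms.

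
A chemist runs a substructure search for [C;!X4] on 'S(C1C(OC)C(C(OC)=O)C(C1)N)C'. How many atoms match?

1

Check the 14 heavy atoms by environment: 8× C (X4) → no; 2× O (X2) → no; 1× C (X3) → match; 1× O (X1) → no; 1× S (X2) → no; 1× N (X3) → no.
That gives 1 matching atom.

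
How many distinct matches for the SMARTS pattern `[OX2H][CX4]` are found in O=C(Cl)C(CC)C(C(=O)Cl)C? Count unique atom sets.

0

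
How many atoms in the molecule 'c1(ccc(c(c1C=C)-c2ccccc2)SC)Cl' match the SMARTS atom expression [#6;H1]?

8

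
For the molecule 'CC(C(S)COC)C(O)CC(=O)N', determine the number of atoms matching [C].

8

The query [C] means: uppercase C matches aliphatic (non-aromatic) carbon only.
Check the 13 heavy atoms by environment: 8× C → match; 1× S → no; 3× O → no; 1× N → no.
That gives 8 matching atoms.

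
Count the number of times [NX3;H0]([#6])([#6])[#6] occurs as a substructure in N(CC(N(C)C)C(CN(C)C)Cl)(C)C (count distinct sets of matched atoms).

3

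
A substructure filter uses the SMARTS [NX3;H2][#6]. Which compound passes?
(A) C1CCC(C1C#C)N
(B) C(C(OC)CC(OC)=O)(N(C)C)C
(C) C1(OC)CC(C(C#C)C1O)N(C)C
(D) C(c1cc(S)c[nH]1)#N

A

[NX3;H2][#6] describes a trivalent nitrogen with two H attached to carbon (a primary amine).
(A) contains a primary amino group (-NH2), which satisfies every atom and bond constraint.
(B) has a dimethylamino group (-N(CH3)2) but the nitrogen has H0, not H2.
(C) has a dimethylamino group (-N(CH3)2) but the nitrogen has H0, not H2.
(D) has a nitrile (-C#N) but the nitrogen is NX1 (triple-bonded), not NX3 with two H.
So the answer is (A).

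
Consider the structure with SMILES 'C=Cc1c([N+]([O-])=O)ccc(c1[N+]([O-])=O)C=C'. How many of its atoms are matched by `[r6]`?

The query [r6] means: r6 matches atoms in a six-membered ring.
Check the 16 heavy atoms by environment: 6× c (aromatic, in 6-ring) → match; 2× N (charge +1, acyclic) → no; 2× O (charge -1, acyclic) → no; 2× O (acyclic) → no; 4× C (acyclic) → no.
That gives 6 matching atoms.

6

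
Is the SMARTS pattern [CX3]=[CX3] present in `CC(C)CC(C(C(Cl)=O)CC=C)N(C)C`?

Yes

The pattern [CX3]=[CX3] describes a non-aromatic C=C double bond between two sp2 carbons — an alkene.
The molecule carries a vinyl group (-CH=CH2), whose atoms satisfy every constraint of the query, so the pattern matches.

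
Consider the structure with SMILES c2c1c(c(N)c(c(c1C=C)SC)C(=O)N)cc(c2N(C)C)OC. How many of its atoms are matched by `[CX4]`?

4

The query [CX4] means: C with X4: aliphatic carbon with exactly 4 total connections (bonds + H).
Check the 23 heavy atoms by environment: 10× c (aromatic, X3) → no; 1× O (X2) → no; 4× C (X4) → match; 3× N (X3) → no; 3× C (X3) → no; 1× O (X1) → no; 1× S (X2) → no.
That gives 4 matching atoms.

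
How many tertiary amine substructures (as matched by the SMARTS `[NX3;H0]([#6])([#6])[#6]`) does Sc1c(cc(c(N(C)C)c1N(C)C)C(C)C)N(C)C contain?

[NX3;H0]([#6])([#6])[#6] is the SMARTS for a tertiary amine: a trivalent nitrogen with no H, bonded to three carbons.
The molecule carries 3 separate instances of a dimethylamino group (-N(CH3)2) meeting every constraint; each maps to a distinct set of atoms, giving 3 matches.

3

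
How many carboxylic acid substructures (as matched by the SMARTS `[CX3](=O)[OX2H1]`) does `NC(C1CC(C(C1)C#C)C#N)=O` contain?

0

[CX3](=O)[OX2H1] is the SMARTS for a carboxylic acid: an sp2 carbon double-bonded to O and single-bonded to an -OH oxygen.
The molecule has a primary amide (-C(=O)NH2), but the carbonyl is bonded to N, not to an -OH oxygen; nothing else fits, so there are 0 matches.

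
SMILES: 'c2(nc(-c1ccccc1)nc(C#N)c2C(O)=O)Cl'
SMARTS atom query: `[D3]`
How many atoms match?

6

The query [D3] means: atom with exactly three heavy-atom neighbours.
Check the 18 heavy atoms by environment: 2× n (aromatic, D2) → no; 5× c (aromatic, D3) → match; 5× c (aromatic, D2) → no; 1× C (D3) → match; 2× O (D1) → no; 1× Cl (D1) → no; 1× C (D2) → no; 1× N (D1) → no.
Summing the matching environments: 5 + 1 = 6 matching atoms.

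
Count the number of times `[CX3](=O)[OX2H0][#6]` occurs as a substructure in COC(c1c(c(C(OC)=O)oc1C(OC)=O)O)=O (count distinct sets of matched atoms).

3

[CX3](=O)[OX2H0][#6] is the SMARTS for an ester: a carbonyl carbon bonded to an oxygen that is itself bonded to carbon (no H on that O).
The molecule carries 3 separate instances of a methyl-ester group (-C(=O)OCH3) meeting every constraint; each maps to a distinct set of atoms, giving 3 matches.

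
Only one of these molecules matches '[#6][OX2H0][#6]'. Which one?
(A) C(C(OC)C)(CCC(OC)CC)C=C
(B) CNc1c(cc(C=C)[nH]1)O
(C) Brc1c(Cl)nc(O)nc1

A

[#6][OX2H0][#6] describes an aliphatic oxygen bridging two carbons with no H on the oxygen (an ether).
(A) contains a methoxy ether (-OCH3), which satisfies every atom and bond constraint.
(B) has a hydroxyl group (-OH) but the oxygen has H1, not H0 bridging two carbons.
(C) has a hydroxyl group (-OH) but the oxygen has H1, not H0 bridging two carbons.
So the answer is (A).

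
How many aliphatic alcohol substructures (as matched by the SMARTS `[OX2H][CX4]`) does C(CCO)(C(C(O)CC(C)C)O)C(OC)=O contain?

[OX2H][CX4] is the SMARTS for an aliphatic alcohol: a hydroxyl oxygen bound to an sp3 (X4) carbon.
The molecule carries 3 separate instances of a hydroxyl group (-OH) meeting every constraint; each maps to a distinct set of atoms, giving 3 matches.

3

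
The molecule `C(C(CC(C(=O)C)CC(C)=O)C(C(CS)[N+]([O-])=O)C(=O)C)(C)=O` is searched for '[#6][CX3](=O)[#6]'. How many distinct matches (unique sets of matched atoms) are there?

[#6][CX3](=O)[#6] is the SMARTS for a ketone: a carbonyl carbon (no H) flanked by two carbons.
The molecule carries 4 separate instances of an acetyl/ketone group (-C(=O)CH3) meeting every constraint; each maps to a distinct set of atoms, giving 4 matches.

4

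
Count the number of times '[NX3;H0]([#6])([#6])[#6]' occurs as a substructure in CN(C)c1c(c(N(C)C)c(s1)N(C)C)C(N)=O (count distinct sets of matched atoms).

[NX3;H0]([#6])([#6])[#6] is the SMARTS for a tertiary amine: a trivalent nitrogen with no H, bonded to three carbons.
The molecule carries 3 separate instances of a dimethylamino group (-N(CH3)2) meeting every constraint; each maps to a distinct set of atoms, giving 3 matches.

3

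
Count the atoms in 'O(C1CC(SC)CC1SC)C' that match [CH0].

The query [CH0] means: aliphatic carbon with no attached hydrogen.
Check the 11 heavy atoms by environment: 2× C (H2) → no; 3× C (H1) → no; 1× O (H0) → no; 3× C (H3) → no; 2× S (H0) → no.
No environment satisfies the query, so 0 matching atoms.

0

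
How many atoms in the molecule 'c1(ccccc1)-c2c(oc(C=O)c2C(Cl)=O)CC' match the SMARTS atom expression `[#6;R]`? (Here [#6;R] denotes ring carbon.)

Check the 18 heavy atoms by environment: 1× o (aromatic, in 5-ring) → no; 4× c (aromatic, in 5-ring) → match; 4× C (acyclic) → no; 2× O (acyclic) → no; 1× Cl (acyclic) → no; 6× c (aromatic, in 6-ring) → match.
Summing the matching environments: 4 + 6 = 10 matching atoms.

10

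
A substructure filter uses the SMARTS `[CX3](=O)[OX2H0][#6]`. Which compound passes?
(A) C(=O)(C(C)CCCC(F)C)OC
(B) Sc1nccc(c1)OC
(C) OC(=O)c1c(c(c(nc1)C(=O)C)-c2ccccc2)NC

[CX3](=O)[OX2H0][#6] describes a carbonyl carbon bonded to an oxygen that is itself bonded to carbon (no H on that O) (an ester).
(A) contains a methyl-ester group (-C(=O)OCH3), which satisfies every atom and bond constraint.
(B) has a methoxy ether (-OCH3) but the ether oxygen is not adjacent to a C=O carbon.
(C) has a carboxylic acid group (-C(=O)OH) but the singly-bonded O carries H (OX2H1, not H0).
So the answer is (A).

A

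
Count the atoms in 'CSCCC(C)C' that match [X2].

1

The query [X2] means: any atom with exactly two total connections (bonds + H).
Check the 7 heavy atoms by environment: 6× C (X4) → no; 1× S (X2) → match.
That gives 1 matching atom.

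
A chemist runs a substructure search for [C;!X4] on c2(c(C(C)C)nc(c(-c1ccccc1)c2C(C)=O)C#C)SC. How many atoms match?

3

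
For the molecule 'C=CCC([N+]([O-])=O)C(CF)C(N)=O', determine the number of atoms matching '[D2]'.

The query [D2] means: atom with exactly two heavy-atom neighbours.
Check the 13 heavy atoms by environment: 3× C (D2) → match; 3× C (D3) → no; 1× F (D1) → no; 2× O (D1) → no; 1× N (D1) → no; 1× N (charge +1, D3) → no; 1× O (charge -1, D1) → no; 1× C (D1) → no.
That gives 3 matching atoms.

3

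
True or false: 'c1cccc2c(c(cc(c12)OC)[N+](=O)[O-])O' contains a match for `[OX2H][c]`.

True

The pattern [OX2H][c] describes a hydroxyl oxygen attached to an aromatic carbon — a phenol.
The molecule carries a hydroxyl group (-OH), whose atoms satisfy every constraint of the query, so the pattern matches.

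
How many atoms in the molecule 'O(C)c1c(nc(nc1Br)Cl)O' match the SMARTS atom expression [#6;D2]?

Check the 11 heavy atoms by environment: 2× n (aromatic, D2) → no; 4× c (aromatic, D3) → no; 1× O (D2) → no; 1× C (D1) → no; 1× Br (D1) → no; 1× Cl (D1) → no; 1× O (D1) → no.
No environment satisfies the query, so 0 matching atoms.

0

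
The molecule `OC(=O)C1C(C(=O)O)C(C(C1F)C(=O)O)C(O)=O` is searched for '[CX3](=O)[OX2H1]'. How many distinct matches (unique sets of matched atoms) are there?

4

[CX3](=O)[OX2H1] is the SMARTS for a carboxylic acid: an sp2 carbon double-bonded to O and single-bonded to an -OH oxygen.
The molecule carries 4 separate instances of a carboxylic acid group (-C(=O)OH) meeting every constraint; each maps to a distinct set of atoms, giving 4 matches.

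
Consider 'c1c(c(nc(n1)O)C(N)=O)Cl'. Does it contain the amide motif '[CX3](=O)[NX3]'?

Yes

The pattern [CX3](=O)[NX3] describes a carbonyl carbon bonded to a trivalent nitrogen — an amide.
The molecule carries a primary amide (-C(=O)NH2), whose atoms satisfy every constraint of the query, so the pattern matches.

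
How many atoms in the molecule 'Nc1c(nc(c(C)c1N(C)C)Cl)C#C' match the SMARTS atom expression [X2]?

3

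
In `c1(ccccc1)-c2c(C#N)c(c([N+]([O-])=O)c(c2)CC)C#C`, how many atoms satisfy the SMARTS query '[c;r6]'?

12

The query [c;r6] means: aromatic carbon that belongs to a six-membered ring.
Check the 21 heavy atoms by environment: 12× c (aromatic, in 6-ring) → match; 5× C (acyclic) → no; 1× N (acyclic) → no; 1× N (charge +1, acyclic) → no; 1× O (charge -1, acyclic) → no; 1× O (acyclic) → no.
That gives 12 matching atoms.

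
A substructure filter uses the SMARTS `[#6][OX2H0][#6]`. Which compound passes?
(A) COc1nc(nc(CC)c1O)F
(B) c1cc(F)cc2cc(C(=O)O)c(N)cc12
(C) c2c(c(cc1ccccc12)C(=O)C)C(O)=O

A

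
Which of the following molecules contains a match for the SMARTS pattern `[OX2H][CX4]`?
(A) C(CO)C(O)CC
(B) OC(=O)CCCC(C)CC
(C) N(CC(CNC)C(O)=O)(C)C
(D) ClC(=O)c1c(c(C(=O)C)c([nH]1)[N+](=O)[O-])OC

A

[OX2H][CX4] describes a hydroxyl oxygen bound to an sp3 (X4) carbon (an aliphatic alcohol).
(A) contains a hydroxyl group (-OH), which satisfies every atom and bond constraint.
(B) has a carboxylic acid group (-C(=O)OH) but the -OH is on a CX3 carbonyl carbon, not a CX4 carbon.
(C) has a carboxylic acid group (-C(=O)OH) but the -OH is on a CX3 carbonyl carbon, not a CX4 carbon.
(D) has a methoxy ether (-OCH3) but the oxygen has H0 (ether), not H1.
So the answer is (A).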